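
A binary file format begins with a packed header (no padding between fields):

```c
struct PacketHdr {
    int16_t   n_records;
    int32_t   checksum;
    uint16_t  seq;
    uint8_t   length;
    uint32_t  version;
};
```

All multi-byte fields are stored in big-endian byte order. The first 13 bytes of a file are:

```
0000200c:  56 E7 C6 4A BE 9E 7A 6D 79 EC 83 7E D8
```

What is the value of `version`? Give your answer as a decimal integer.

`version` follows `n_records` (2 B), `checksum` (4 B), `seq` (2 B), `length` (1 B), so it starts at offset 2 + 4 + 2 + 1 = 9 and occupies 4 bytes.
Bytes at offsets 9..12: EC 83 7E D8.
In big-endian order the high byte comes first in memory.
The bytes are already most-significant first: 0xEC837ED8.
0xEC837ED8 = 3968040664.

3968040664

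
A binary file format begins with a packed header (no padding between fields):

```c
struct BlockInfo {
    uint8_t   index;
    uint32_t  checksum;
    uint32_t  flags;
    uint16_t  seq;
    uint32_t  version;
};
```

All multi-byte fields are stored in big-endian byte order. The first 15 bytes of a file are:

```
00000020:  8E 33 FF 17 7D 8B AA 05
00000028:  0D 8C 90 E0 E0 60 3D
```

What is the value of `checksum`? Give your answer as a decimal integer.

`checksum` follows `index` (1 byte), so it starts at byte offset 1 and occupies 4 bytes.
Bytes at offsets 1..4: 33 FF 17 7D.
Big-endian stores the most-significant byte at the lowest address.
The bytes are already most-significant first: 0x33FF177D.
0x33FF177D = 872355709.

872355709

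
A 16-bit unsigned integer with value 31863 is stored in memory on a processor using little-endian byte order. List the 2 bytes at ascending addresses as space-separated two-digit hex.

31863 in hexadecimal, padded to 16 bits, is 0x7C77.
Split into bytes (most-significant first): 7C 77.
Little-endian stores the least-significant byte at the lowest address.
So at ascending addresses the bytes are 77 7C.

77 7C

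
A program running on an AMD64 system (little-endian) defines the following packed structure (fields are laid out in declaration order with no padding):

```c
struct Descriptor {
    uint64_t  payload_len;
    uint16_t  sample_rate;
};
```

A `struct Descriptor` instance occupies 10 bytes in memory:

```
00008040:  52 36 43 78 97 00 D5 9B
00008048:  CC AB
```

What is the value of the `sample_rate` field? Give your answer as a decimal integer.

43980

`sample_rate` follows `payload_len` (8 bytes), so it starts at byte offset 8 and occupies 2 bytes.
Bytes at offsets 8..9: CC AB.
Little-endian stores the least-significant byte at the lowest address.
Reassemble most-significant byte first: AB CC → 0xABCC.
0xABCC = 43980.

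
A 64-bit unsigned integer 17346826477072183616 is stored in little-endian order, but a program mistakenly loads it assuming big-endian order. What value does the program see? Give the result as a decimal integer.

17346826477072183616 in 64-bit hexadecimal is 0xF0BC4EC6023A7140.
Stored little-endian, the bytes at ascending addresses are 40 71 3A 02 C6 4E BC F0.
Read back as big-endian, the last byte is least significant, giving 0x40713A02C64EBCF0.
0x40713A02C64EBCF0 = 4643556474387086576.

4643556474387086576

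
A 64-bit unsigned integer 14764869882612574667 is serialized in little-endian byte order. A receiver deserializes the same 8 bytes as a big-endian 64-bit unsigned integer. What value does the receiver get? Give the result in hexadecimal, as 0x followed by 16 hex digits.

14764869882612574667 in 64-bit hexadecimal is 0xCCE75AEE3BFC69CB.
Stored little-endian, the bytes at ascending addresses are CB 69 FC 3B EE 5A E7 CC.
Read back as big-endian, the last byte is least significant, giving 0xCB69FC3BEE5AE7CC.

0xCB69FC3BEE5AE7CC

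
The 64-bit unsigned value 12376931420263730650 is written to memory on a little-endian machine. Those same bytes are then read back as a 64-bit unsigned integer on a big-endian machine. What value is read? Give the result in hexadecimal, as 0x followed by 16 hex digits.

12376931420263730650 in 64-bit hexadecimal is 0xABC3B18D0A30CDDA.
Stored little-endian, the bytes at ascending addresses are DA CD 30 0A 8D B1 C3 AB.
Read back as big-endian, the last byte is least significant, giving 0xDACD300A8DB1C3AB.

0xDACD300A8DB1C3AB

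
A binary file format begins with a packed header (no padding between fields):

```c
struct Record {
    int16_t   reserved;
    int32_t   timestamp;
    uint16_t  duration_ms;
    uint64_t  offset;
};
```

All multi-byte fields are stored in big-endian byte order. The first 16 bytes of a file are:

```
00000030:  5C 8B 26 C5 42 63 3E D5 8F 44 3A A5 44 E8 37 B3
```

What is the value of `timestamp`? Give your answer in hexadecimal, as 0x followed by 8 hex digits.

`timestamp` follows `reserved` (2 bytes), so it starts at byte offset 2 and occupies 4 bytes.
Bytes at offsets 2..5: 26 C5 42 63.
Big-endian stores the most-significant byte at the lowest address.
The bytes are already most-significant first: 0x26C54263.

0x26C54263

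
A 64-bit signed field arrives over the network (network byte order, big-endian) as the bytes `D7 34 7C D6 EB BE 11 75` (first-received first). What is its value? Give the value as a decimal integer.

-2939587394246143627

Big-endian stores the most-significant byte at the lowest address.
The bytes are already most-significant first: 0xD7347CD6EBBE1175.
Top bit is set, so as a signed 64-bit value this is 0xD7347CD6EBBE1175 − 2^64 = -2939587394246143627.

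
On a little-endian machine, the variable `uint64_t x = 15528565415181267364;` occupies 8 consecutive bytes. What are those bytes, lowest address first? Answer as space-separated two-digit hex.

15528565415181267364 in hexadecimal, padded to 64 bits, is 0xD7808BF8A34BB1A4.
Split into bytes (most-significant first): D7 80 8B F8 A3 4B B1 A4.
In little-endian order the low byte comes first in memory.
So at ascending addresses the bytes are A4 B1 4B A3 F8 8B 80 D7.

A4 B1 4B A3 F8 8B 80 D7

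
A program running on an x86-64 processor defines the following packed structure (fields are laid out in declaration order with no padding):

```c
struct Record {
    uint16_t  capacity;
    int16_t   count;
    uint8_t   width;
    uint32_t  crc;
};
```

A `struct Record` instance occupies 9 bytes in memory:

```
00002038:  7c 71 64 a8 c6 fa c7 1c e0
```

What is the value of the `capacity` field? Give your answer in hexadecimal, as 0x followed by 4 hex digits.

`capacity` is the first field, at byte offset 0, occupying 2 bytes.
Bytes at offsets 0..1: 7C 71.
In little-endian order the low byte comes first in memory.
Reassemble most-significant byte first: 71 7C → 0x717C.

0x717C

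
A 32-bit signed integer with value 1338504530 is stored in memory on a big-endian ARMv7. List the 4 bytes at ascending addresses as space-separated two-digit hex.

1338504530 in hexadecimal, padded to 32 bits, is 0x4FC7F552.
Split into bytes (most-significant first): 4F C7 F5 52.
In big-endian order the high byte comes first in memory.
So the memory order matches the most-significant-first order: 4F C7 F5 52.

4F C7 F5 52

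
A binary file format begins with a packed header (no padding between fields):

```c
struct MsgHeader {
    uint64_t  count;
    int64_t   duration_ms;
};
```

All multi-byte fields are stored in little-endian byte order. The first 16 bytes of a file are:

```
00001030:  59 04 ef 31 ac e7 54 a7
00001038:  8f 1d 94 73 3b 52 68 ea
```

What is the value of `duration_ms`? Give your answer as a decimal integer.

`duration_ms` follows `count` (8 bytes), so it starts at byte offset 8 and occupies 8 bytes.
Bytes at offsets 8..15: 8F 1D 94 73 3B 52 68 EA.
Little-endian: lowest address holds the least-significant byte.
Reassemble most-significant byte first: EA 68 52 3B 73 94 1D 8F → 0xEA68523B73941D8F.
Top bit is set, so as a signed 64-bit value this is 0xEA68523B73941D8F − 2^64 = -1555903255960871537.

-1555903255960871537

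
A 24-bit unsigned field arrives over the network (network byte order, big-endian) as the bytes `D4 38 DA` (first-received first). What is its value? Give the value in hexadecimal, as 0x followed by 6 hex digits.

0xD438DA

In big-endian order the high byte comes first in memory.
The bytes are already most-significant first: 0xD438DA.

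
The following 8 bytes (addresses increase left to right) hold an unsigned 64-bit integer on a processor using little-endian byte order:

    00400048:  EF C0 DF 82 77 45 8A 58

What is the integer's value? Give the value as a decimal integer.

6379988201722855663

Little-endian stores the least-significant byte at the lowest address.
Reassemble most-significant byte first: 58 8A 45 77 82 DF C0 EF → 0x588A457782DFC0EF.
0x588A457782DFC0EF = 6379988201722855663.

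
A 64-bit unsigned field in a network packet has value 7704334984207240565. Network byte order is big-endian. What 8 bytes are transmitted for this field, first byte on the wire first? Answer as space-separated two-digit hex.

7704334984207240565 in hexadecimal, padded to 64 bits, is 0x6AEB4BD94C498D75.
Split into bytes (most-significant first): 6A EB 4B D9 4C 49 8D 75.
Big-endian stores the most-significant byte at the lowest address.
So the memory order matches the most-significant-first order: 6A EB 4B D9 4C 49 8D 75.

6A EB 4B D9 4C 49 8D 75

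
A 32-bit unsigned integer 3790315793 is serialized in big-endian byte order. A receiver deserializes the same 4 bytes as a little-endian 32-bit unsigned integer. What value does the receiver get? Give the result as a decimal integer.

295824353

3790315793 in 32-bit hexadecimal is 0xE1EBA111.
Stored big-endian, the bytes at ascending addresses are E1 EB A1 11.
Read back as little-endian, the first byte is least significant, giving 0x11A1EBE1.
0x11A1EBE1 = 295824353.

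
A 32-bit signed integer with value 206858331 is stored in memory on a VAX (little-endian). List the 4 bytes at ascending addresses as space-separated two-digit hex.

5B 68 54 0C

206858331 in hexadecimal, padded to 32 bits, is 0x0C54685B.
Split into bytes (most-significant first): 0C 54 68 5B.
Little-endian stores the least-significant byte at the lowest address.
So at ascending addresses the bytes are 5B 68 54 0C.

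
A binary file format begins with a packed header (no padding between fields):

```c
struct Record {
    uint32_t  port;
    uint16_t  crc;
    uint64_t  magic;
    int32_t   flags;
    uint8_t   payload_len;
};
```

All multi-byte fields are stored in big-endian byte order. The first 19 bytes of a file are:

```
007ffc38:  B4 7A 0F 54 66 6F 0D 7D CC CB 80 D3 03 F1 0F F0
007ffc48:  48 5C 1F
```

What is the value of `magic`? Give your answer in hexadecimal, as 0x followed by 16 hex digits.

`magic` follows `port` (4 B), `crc` (2 B), so it starts at offset 4 + 2 = 6 and occupies 8 bytes.
Bytes at offsets 6..13: 0D 7D CC CB 80 D3 03 F1.
In big-endian order the high byte comes first in memory.
The bytes are already most-significant first: 0x0D7DCCCB80D303F1.

0x0D7DCCCB80D303F1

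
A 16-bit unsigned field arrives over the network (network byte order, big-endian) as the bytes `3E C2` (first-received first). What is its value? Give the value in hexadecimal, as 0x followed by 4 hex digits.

Big-endian stores the most-significant byte at the lowest address.
The bytes are already most-significant first: 0x3EC2.

0x3EC2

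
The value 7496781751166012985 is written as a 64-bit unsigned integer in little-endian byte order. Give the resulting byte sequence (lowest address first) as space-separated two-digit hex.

39 8E E1 74 48 EB 09 68

7496781751166012985 in hexadecimal, padded to 64 bits, is 0x6809EB4874E18E39.
Split into bytes (most-significant first): 68 09 EB 48 74 E1 8E 39.
Little-endian: lowest address holds the least-significant byte.
So at ascending addresses the bytes are 39 8E E1 74 48 EB 09 68.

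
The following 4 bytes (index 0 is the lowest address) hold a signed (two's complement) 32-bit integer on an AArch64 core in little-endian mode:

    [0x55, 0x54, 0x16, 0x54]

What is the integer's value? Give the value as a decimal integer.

In little-endian order the low byte comes first in memory.
Reassemble most-significant byte first: 54 16 54 55 → 0x54165455.
0x54165455 = 1410749525.

1410749525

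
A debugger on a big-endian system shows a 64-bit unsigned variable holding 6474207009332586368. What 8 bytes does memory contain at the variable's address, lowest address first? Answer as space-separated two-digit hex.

6474207009332586368 in hexadecimal, padded to 64 bits, is 0x59D900F9219CE780.
Split into bytes (most-significant first): 59 D9 00 F9 21 9C E7 80.
Big-endian: lowest address holds the most-significant byte.
So the memory order matches the most-significant-first order: 59 D9 00 F9 21 9C E7 80.

59 D9 00 F9 21 9C E7 80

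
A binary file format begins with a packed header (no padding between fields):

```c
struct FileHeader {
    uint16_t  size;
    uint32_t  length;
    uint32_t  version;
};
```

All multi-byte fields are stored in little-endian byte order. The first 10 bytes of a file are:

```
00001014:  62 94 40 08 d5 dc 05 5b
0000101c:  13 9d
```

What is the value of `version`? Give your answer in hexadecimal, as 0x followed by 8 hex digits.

0x9D135B05

`version` follows `size` (2 B), `length` (4 B), so it starts at offset 2 + 4 = 6 and occupies 4 bytes.
Bytes at offsets 6..9: 05 5B 13 9D.
In little-endian order the low byte comes first in memory.
Reassemble most-significant byte first: 9D 13 5B 05 → 0x9D135B05.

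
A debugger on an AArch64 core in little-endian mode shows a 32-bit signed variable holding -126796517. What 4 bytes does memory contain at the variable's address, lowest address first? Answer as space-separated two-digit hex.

1B 3D 71 F8

Two's complement of -126796517 in 32 bits: 126796517 = 0x078EC2E5; invert → 0xF8713D1A; add 1 → 0xF8713D1B.
Split into bytes (most-significant first): F8 71 3D 1B.
Little-endian: lowest address holds the least-significant byte.
So at ascending addresses the bytes are 1B 3D 71 F8.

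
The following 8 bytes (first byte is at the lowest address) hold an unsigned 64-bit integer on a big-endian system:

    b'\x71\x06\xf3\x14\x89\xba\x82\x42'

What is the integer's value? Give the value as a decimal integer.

Big-endian stores the most-significant byte at the lowest address.
The bytes are already most-significant first: 0x7106F31489BA8242.
0x7106F31489BA8242 = 8144464245681717826.

8144464245681717826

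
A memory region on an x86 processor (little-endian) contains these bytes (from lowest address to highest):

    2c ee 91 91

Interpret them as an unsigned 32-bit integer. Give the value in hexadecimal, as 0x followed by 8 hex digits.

0x9191EE2C

In little-endian order the low byte comes first in memory.
Reassemble most-significant byte first: 91 91 EE 2C → 0x9191EE2C.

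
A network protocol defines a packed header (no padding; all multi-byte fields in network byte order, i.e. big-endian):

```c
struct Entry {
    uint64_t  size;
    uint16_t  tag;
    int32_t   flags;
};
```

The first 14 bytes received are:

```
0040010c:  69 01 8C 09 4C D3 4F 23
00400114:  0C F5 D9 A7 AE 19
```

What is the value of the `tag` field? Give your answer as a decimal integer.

3317

`tag` follows `size` (8 bytes), so it starts at byte offset 8 and occupies 2 bytes.
Bytes at offsets 8..9: 0C F5.
Big-endian stores the most-significant byte at the lowest address.
The bytes are already most-significant first: 0x0CF5.
0x0CF5 = 3317.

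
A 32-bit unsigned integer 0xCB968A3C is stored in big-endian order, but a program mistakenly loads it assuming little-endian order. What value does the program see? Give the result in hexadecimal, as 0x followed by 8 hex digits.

0x3C8A96CB

Stored big-endian, the bytes at ascending addresses are CB 96 8A 3C.
Read back as little-endian, the first byte is least significant, giving 0x3C8A96CB.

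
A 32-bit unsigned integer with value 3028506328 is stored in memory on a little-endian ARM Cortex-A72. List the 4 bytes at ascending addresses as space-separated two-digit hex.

3028506328 in hexadecimal, padded to 32 bits, is 0xB48356D8.
Split into bytes (most-significant first): B4 83 56 D8.
Little-endian stores the least-significant byte at the lowest address.
So at ascending addresses the bytes are D8 56 83 B4.

D8 56 83 B4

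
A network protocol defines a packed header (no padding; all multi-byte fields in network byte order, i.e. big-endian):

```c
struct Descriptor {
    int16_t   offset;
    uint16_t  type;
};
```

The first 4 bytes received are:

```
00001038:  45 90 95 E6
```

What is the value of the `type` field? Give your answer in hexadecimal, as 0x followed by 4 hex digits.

`type` follows `offset` (2 bytes), so it starts at byte offset 2 and occupies 2 bytes.
Bytes at offsets 2..3: 95 E6.
Big-endian stores the most-significant byte at the lowest address.
The bytes are already most-significant first: 0x95E6.

0x95E6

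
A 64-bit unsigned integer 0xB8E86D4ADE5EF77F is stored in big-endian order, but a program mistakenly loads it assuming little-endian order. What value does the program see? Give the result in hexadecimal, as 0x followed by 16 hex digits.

Stored big-endian, the bytes at ascending addresses are B8 E8 6D 4A DE 5E F7 7F.
Read back as little-endian, the first byte is least significant, giving 0x7FF75EDE4A6DE8B8.

0x7FF75EDE4A6DE8B8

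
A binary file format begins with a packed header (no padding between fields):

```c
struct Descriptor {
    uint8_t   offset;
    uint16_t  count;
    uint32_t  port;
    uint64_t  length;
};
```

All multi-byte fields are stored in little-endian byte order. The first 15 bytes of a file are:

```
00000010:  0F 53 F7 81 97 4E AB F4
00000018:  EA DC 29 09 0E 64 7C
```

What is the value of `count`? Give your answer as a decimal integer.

63315

`count` follows `offset` (1 byte), so it starts at byte offset 1 and occupies 2 bytes.
Bytes at offsets 1..2: 53 F7.
In little-endian order the low byte comes first in memory.
Reassemble most-significant byte first: F7 53 → 0xF753.
0xF753 = 63315.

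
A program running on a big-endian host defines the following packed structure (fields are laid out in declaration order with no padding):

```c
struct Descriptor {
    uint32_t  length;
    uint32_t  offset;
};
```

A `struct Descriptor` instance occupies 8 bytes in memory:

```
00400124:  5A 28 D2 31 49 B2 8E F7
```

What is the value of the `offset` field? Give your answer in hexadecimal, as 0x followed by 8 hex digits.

0x49B28EF7

`offset` follows `length` (4 bytes), so it starts at byte offset 4 and occupies 4 bytes.
Bytes at offsets 4..7: 49 B2 8E F7.
In big-endian order the high byte comes first in memory.
The bytes are already most-significant first: 0x49B28EF7.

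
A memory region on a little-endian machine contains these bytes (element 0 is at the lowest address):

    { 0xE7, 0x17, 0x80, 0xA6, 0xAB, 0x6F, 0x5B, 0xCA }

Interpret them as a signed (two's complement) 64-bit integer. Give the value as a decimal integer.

Little-endian stores the least-significant byte at the lowest address.
Reassemble most-significant byte first: CA 5B 6F AB A6 80 17 E7 → 0xCA5B6FABA68017E7.
Top bit is set, so as a signed 64-bit value this is 0xCA5B6FABA68017E7 − 2^64 = -3865373072143935513.

-3865373072143935513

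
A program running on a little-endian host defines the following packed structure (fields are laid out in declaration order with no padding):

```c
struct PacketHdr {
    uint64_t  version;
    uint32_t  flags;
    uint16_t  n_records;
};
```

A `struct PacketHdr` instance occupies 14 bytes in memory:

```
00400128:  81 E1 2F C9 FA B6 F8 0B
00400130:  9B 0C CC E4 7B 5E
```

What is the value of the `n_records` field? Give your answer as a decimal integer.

`n_records` follows `version` (8 B), `flags` (4 B), so it starts at offset 8 + 4 = 12 and occupies 2 bytes.
Bytes at offsets 12..13: 7B 5E.
In little-endian order the low byte comes first in memory.
Reassemble most-significant byte first: 5E 7B → 0x5E7B.
0x5E7B = 24187.

24187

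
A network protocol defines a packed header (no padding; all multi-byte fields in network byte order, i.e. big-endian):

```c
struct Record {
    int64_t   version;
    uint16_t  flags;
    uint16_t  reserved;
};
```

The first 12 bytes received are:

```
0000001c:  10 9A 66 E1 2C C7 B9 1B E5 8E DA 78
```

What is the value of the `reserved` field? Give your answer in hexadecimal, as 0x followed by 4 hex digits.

0xDA78

`reserved` follows `version` (8 B), `flags` (2 B), so it starts at offset 8 + 2 = 10 and occupies 2 bytes.
Bytes at offsets 10..11: DA 78.
Big-endian stores the most-significant byte at the lowest address.
The bytes are already most-significant first: 0xDA78.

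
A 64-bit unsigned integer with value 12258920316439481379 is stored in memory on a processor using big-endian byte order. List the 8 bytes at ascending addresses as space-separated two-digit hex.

AA 20 6F 13 C7 31 CC 23

12258920316439481379 in hexadecimal, padded to 64 bits, is 0xAA206F13C731CC23.
Split into bytes (most-significant first): AA 20 6F 13 C7 31 CC 23.
In big-endian order the high byte comes first in memory.
So the memory order matches the most-significant-first order: AA 20 6F 13 C7 31 CC 23.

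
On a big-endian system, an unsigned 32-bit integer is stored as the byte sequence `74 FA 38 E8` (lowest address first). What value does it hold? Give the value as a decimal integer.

Big-endian stores the most-significant byte at the lowest address.
The bytes are already most-significant first: 0x74FA38E8.
0x74FA38E8 = 1962555624.

1962555624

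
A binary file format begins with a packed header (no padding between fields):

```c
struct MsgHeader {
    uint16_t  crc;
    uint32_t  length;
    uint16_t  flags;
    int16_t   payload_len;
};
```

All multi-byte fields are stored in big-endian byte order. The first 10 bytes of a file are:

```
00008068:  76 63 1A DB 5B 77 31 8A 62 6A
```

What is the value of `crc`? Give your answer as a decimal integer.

30307

`crc` is the first field, at byte offset 0, occupying 2 bytes.
Bytes at offsets 0..1: 76 63.
Big-endian: lowest address holds the most-significant byte.
The bytes are already most-significant first: 0x7663.
0x7663 = 30307.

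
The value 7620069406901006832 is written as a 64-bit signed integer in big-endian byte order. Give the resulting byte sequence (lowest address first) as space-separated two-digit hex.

7620069406901006832 in hexadecimal, padded to 64 bits, is 0x69BFECC0B227F1F0.
Split into bytes (most-significant first): 69 BF EC C0 B2 27 F1 F0.
Big-endian: lowest address holds the most-significant byte.
So the memory order matches the most-significant-first order: 69 BF EC C0 B2 27 F1 F0.

69 BF EC C0 B2 27 F1 F0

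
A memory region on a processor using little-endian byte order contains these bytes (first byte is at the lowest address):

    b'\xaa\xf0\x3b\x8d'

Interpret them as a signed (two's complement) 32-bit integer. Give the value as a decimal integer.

In little-endian order the low byte comes first in memory.
Reassemble most-significant byte first: 8D 3B F0 AA → 0x8D3BF0AA.
Top bit is set, so as a signed 32-bit value this is 0x8D3BF0AA − 2^32 = -1925451606.

-1925451606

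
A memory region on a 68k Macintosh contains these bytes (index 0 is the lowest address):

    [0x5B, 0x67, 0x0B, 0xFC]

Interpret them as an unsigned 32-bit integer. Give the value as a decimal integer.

1533479932

Big-endian stores the most-significant byte at the lowest address.
The bytes are already most-significant first: 0x5B670BFC.
0x5B670BFC = 1533479932.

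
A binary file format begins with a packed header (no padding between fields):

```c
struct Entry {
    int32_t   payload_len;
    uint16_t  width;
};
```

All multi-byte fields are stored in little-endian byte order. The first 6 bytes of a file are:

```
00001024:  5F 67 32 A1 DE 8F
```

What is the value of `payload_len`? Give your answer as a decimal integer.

`payload_len` is the first field, at byte offset 0, occupying 4 bytes.
Bytes at offsets 0..3: 5F 67 32 A1.
Little-endian: lowest address holds the least-significant byte.
Reassemble most-significant byte first: A1 32 67 5F → 0xA132675F.
Top bit is set, so as a signed 32-bit value this is 0xA132675F − 2^32 = -1590532257.

-1590532257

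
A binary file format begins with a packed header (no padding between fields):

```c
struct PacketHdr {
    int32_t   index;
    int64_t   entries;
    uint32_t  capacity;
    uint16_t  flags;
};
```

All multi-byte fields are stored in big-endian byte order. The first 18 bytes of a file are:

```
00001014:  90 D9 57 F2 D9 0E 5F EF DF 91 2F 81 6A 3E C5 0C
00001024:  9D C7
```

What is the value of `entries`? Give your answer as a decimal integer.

`entries` follows `index` (4 bytes), so it starts at byte offset 4 and occupies 8 bytes.
Bytes at offsets 4..11: D9 0E 5F EF DF 91 2F 81.
Big-endian: lowest address holds the most-significant byte.
The bytes are already most-significant first: 0xD90E5FEFDF912F81.
Top bit is set, so as a signed 64-bit value this is 0xD90E5FEFDF912F81 − 2^64 = -2806200033952583807.

-2806200033952583807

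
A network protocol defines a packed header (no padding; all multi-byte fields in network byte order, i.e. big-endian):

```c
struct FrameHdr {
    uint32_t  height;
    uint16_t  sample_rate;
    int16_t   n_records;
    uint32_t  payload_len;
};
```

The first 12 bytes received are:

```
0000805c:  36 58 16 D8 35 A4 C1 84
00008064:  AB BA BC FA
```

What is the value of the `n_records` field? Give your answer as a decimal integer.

`n_records` follows `height` (4 B), `sample_rate` (2 B), so it starts at offset 4 + 2 = 6 and occupies 2 bytes.
Bytes at offsets 6..7: C1 84.
Big-endian: lowest address holds the most-significant byte.
The bytes are already most-significant first: 0xC184.
Top bit is set, so as a signed 16-bit value this is 0xC184 − 2^16 = -15996.

-15996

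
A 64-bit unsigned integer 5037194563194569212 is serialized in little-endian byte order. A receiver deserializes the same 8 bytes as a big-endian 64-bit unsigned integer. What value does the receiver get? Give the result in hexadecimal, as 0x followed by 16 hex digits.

5037194563194569212 in 64-bit hexadecimal is 0x45E7B5C45BBDC1FC.
Stored little-endian, the bytes at ascending addresses are FC C1 BD 5B C4 B5 E7 45.
Read back as big-endian, the last byte is least significant, giving 0xFCC1BD5BC4B5E745.

0xFCC1BD5BC4B5E745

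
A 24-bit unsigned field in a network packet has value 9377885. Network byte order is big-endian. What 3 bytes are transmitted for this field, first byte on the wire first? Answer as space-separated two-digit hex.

9377885 in hexadecimal, padded to 24 bits, is 0x8F185D.
Split into bytes (most-significant first): 8F 18 5D.
Big-endian stores the most-significant byte at the lowest address.
So the memory order matches the most-significant-first order: 8F 18 5D.

8F 18 5D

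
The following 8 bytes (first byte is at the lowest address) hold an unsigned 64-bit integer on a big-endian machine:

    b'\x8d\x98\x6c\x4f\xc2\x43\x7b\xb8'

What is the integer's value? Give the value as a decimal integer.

Big-endian stores the most-significant byte at the lowest address.
The bytes are already most-significant first: 0x8D986C4FC2437BB8.
0x8D986C4FC2437BB8 = 10203024045625277368.

10203024045625277368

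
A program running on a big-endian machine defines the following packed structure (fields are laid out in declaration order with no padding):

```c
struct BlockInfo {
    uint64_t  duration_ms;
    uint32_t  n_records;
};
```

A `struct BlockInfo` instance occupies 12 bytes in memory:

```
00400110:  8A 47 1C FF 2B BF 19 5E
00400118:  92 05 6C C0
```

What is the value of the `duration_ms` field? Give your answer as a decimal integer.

9963964582856694110

`duration_ms` is the first field, at byte offset 0, occupying 8 bytes.
Bytes at offsets 0..7: 8A 47 1C FF 2B BF 19 5E.
Big-endian stores the most-significant byte at the lowest address.
The bytes are already most-significant first: 0x8A471CFF2BBF195E.
0x8A471CFF2BBF195E = 9963964582856694110.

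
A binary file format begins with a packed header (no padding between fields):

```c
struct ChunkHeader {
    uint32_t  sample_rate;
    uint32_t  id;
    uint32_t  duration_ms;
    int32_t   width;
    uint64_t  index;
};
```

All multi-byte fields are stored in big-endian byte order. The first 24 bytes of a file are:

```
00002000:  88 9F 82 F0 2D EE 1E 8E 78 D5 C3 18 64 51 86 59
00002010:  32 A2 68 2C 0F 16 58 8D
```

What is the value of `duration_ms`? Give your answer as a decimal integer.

`duration_ms` follows `sample_rate` (4 B), `id` (4 B), so it starts at offset 4 + 4 = 8 and occupies 4 bytes.
Bytes at offsets 8..11: 78 D5 C3 18.
Big-endian stores the most-significant byte at the lowest address.
The bytes are already most-significant first: 0x78D5C318.
0x78D5C318 = 2027275032.

2027275032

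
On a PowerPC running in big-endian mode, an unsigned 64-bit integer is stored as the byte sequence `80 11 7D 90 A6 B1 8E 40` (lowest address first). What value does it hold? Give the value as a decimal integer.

Big-endian stores the most-significant byte at the lowest address.
The bytes are already most-significant first: 0x80117D90A6B18E40.
0x80117D90A6B18E40 = 9228295171684273728.

9228295171684273728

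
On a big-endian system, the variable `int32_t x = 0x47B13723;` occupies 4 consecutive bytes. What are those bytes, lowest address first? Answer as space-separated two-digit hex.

Split into bytes (most-significant first): 47 B1 37 23.
Big-endian: lowest address holds the most-significant byte.
So the memory order matches the most-significant-first order: 47 B1 37 23.

47 B1 37 23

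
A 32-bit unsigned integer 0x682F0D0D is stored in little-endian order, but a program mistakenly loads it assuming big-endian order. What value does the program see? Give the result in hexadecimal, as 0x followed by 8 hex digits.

0x0D0D2F68

Stored little-endian, the bytes at ascending addresses are 0D 0D 2F 68.
Read back as big-endian, the last byte is least significant, giving 0x0D0D2F68.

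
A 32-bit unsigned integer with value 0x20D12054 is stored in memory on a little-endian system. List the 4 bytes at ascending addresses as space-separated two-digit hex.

54 20 D1 20

Split into bytes (most-significant first): 20 D1 20 54.
In little-endian order the low byte comes first in memory.
So at ascending addresses the bytes are 54 20 D1 20.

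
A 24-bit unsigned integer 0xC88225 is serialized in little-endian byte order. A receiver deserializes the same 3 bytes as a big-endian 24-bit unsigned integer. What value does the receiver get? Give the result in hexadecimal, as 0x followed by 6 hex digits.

Stored little-endian, the bytes at ascending addresses are 25 82 C8.
Read back as big-endian, the last byte is least significant, giving 0x2582C8.

0x2582C8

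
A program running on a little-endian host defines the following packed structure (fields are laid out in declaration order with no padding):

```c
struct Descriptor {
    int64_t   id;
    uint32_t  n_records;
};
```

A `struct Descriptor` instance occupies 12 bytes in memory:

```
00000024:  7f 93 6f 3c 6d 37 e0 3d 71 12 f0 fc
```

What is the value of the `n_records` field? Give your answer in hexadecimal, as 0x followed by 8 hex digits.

`n_records` follows `id` (8 bytes), so it starts at byte offset 8 and occupies 4 bytes.
Bytes at offsets 8..11: 71 12 F0 FC.
In little-endian order the low byte comes first in memory.
Reassemble most-significant byte first: FC F0 12 71 → 0xFCF01271.

0xFCF01271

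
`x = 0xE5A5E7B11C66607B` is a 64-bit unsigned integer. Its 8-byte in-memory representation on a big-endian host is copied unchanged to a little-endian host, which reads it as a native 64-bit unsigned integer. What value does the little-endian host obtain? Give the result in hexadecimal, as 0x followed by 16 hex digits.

0x7B60661CB1E7A5E5

Stored big-endian, the bytes at ascending addresses are E5 A5 E7 B1 1C 66 60 7B.
Read back as little-endian, the first byte is least significant, giving 0x7B60661CB1E7A5E5.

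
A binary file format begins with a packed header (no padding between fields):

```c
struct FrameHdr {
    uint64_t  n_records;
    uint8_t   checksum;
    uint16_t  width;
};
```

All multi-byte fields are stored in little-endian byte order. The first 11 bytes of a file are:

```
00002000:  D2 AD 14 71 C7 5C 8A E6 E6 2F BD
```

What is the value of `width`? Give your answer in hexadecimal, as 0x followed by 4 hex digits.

`width` follows `n_records` (8 B), `checksum` (1 B), so it starts at offset 8 + 1 = 9 and occupies 2 bytes.
Bytes at offsets 9..10: 2F BD.
Little-endian stores the least-significant byte at the lowest address.
Reassemble most-significant byte first: BD 2F → 0xBD2F.

0xBD2F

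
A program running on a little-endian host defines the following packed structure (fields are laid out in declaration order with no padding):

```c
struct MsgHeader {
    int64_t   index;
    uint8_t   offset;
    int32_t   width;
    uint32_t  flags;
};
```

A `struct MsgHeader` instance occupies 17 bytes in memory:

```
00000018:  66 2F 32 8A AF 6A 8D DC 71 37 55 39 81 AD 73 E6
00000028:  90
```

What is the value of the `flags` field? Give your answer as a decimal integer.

`flags` follows `index` (8 B), `offset` (1 B), `width` (4 B), so it starts at offset 8 + 1 + 4 = 13 and occupies 4 bytes.
Bytes at offsets 13..16: AD 73 E6 90.
In little-endian order the low byte comes first in memory.
Reassemble most-significant byte first: 90 E6 73 AD → 0x90E673AD.
0x90E673AD = 2431021997.

2431021997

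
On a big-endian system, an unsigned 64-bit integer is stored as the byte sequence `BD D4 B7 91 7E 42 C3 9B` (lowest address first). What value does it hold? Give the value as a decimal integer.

Big-endian: lowest address holds the most-significant byte.
The bytes are already most-significant first: 0xBDD4B7917E42C39B.
0xBDD4B7917E42C39B = 13678759803747484571.

13678759803747484571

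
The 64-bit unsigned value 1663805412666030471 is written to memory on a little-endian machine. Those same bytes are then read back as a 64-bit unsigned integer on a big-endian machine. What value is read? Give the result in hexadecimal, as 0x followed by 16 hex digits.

0x87B9542535061717

1663805412666030471 in 64-bit hexadecimal is 0x171706352554B987.
Stored little-endian, the bytes at ascending addresses are 87 B9 54 25 35 06 17 17.
Read back as big-endian, the last byte is least significant, giving 0x87B9542535061717.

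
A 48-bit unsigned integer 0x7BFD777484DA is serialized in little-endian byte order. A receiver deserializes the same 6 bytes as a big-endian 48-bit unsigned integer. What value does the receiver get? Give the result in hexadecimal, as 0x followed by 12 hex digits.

0xDA847477FD7B

Stored little-endian, the bytes at ascending addresses are DA 84 74 77 FD 7B.
Read back as big-endian, the last byte is least significant, giving 0xDA847477FD7B.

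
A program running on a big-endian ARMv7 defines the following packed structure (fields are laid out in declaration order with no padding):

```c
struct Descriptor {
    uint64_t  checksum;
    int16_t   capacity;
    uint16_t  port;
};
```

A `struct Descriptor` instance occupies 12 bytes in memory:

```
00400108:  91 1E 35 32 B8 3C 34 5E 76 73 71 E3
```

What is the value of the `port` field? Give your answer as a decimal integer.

29155

`port` follows `checksum` (8 B), `capacity` (2 B), so it starts at offset 8 + 2 = 10 and occupies 2 bytes.
Bytes at offsets 10..11: 71 E3.
Big-endian: lowest address holds the most-significant byte.
The bytes are already most-significant first: 0x71E3.
0x71E3 = 29155.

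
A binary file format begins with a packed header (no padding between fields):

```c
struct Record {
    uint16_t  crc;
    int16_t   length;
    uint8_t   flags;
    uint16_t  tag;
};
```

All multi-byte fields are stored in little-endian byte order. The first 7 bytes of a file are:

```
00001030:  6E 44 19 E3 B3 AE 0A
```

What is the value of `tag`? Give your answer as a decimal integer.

`tag` follows `crc` (2 B), `length` (2 B), `flags` (1 B), so it starts at offset 2 + 2 + 1 = 5 and occupies 2 bytes.
Bytes at offsets 5..6: AE 0A.
Little-endian stores the least-significant byte at the lowest address.
Reassemble most-significant byte first: 0A AE → 0x0AAE.
0x0AAE = 2734.

2734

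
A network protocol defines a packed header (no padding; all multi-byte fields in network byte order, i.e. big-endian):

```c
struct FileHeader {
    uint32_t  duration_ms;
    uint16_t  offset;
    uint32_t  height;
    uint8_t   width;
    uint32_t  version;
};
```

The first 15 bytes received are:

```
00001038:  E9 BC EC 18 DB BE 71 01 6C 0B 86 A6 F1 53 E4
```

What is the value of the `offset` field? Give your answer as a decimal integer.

`offset` follows `duration_ms` (4 bytes), so it starts at byte offset 4 and occupies 2 bytes.
Bytes at offsets 4..5: DB BE.
In big-endian order the high byte comes first in memory.
The bytes are already most-significant first: 0xDBBE.
0xDBBE = 56254.

56254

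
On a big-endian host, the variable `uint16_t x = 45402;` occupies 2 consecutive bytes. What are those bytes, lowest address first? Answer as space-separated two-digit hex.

45402 in hexadecimal, padded to 16 bits, is 0xB15A.
Split into bytes (most-significant first): B1 5A.
Big-endian: lowest address holds the most-significant byte.
So the memory order matches the most-significant-first order: B1 5A.

B1 5A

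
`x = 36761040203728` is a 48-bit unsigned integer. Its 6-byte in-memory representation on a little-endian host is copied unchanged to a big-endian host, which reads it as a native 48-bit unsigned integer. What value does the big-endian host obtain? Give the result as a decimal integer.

36761040203728 in 48-bit hexadecimal is 0x216F18BE2FD0.
Stored little-endian, the bytes at ascending addresses are D0 2F BE 18 6F 21.
Read back as big-endian, the last byte is least significant, giving 0xD02FBE186F21.
0xD02FBE186F21 = 228903471312673.

228903471312673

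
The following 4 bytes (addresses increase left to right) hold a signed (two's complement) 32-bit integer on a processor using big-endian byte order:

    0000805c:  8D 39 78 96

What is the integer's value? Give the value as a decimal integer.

-1925613418

Big-endian: lowest address holds the most-significant byte.
The bytes are already most-significant first: 0x8D397896.
Top bit is set, so as a signed 32-bit value this is 0x8D397896 − 2^32 = -1925613418.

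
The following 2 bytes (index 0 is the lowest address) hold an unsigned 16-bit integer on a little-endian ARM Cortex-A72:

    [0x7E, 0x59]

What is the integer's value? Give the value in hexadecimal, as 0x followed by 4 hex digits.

0x597E

Little-endian stores the least-significant byte at the lowest address.
Reassemble most-significant byte first: 59 7E → 0x597E.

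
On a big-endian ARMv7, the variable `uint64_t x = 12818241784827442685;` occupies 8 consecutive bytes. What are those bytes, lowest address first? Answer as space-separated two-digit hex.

12818241784827442685 in hexadecimal, padded to 64 bits, is 0xB1E38AFD45B575FD.
Split into bytes (most-significant first): B1 E3 8A FD 45 B5 75 FD.
Big-endian stores the most-significant byte at the lowest address.
So the memory order matches the most-significant-first order: B1 E3 8A FD 45 B5 75 FD.

B1 E3 8A FD 45 B5 75 FD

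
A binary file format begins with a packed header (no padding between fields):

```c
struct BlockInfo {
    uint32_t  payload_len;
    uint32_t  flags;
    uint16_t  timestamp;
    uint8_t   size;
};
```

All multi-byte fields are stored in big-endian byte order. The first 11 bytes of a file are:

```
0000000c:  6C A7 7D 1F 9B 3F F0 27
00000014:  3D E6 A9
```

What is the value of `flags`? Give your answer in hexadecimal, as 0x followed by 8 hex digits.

0x9B3FF027

`flags` follows `payload_len` (4 bytes), so it starts at byte offset 4 and occupies 4 bytes.
Bytes at offsets 4..7: 9B 3F F0 27.
Big-endian stores the most-significant byte at the lowest address.
The bytes are already most-significant first: 0x9B3FF027.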